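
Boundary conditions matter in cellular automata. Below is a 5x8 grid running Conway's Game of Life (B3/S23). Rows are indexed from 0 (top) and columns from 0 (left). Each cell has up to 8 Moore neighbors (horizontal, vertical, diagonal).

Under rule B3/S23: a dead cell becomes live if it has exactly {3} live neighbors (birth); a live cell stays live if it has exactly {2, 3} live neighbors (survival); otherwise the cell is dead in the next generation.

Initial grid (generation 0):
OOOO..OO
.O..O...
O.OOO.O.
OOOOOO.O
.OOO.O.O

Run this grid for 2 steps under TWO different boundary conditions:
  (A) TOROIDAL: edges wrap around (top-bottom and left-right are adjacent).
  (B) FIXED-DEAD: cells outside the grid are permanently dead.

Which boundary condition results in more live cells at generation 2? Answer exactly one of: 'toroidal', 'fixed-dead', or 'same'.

Under TOROIDAL boundary, generation 2:
....O..O
........
.....O..
........
.....O..
Population = 4

Under FIXED-DEAD boundary, generation 2:
.OOO....
O.OO.OOO
.....OO.
OO....O.
........
Population = 14

Comparison: toroidal=4, fixed-dead=14 -> fixed-dead

Answer: fixed-dead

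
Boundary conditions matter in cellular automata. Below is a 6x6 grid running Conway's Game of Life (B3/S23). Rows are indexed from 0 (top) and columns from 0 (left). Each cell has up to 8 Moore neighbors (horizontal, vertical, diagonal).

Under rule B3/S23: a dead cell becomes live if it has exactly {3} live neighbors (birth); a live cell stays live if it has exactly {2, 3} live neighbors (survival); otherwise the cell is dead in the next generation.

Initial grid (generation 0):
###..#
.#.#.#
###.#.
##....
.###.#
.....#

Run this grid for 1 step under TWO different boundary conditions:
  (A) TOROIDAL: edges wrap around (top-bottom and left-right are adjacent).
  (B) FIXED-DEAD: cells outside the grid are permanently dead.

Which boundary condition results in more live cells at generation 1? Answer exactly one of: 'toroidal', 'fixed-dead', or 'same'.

Under TOROIDAL boundary, generation 1:
.##..#
...#..
...##.
....#.
.##.##
...#.#
Population = 13

Under FIXED-DEAD boundary, generation 1:
###.#.
...#.#
...##.
....#.
###.#.
..#.#.
Population = 15

Comparison: toroidal=13, fixed-dead=15 -> fixed-dead

Answer: fixed-dead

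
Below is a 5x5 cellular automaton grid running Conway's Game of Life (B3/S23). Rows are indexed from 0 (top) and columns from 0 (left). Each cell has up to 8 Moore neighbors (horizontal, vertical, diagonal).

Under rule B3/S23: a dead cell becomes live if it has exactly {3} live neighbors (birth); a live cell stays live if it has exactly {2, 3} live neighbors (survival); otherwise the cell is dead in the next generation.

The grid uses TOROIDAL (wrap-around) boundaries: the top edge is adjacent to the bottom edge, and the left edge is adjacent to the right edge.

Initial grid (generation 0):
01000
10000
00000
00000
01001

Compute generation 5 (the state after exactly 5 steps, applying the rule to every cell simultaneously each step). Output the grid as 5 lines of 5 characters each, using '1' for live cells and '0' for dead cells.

Simulating step by step:
Generation 0 (given above): 4 live cells
Generation 1: 2 live cells
01000
00000
00000
00000
10000
Generation 2: 0 live cells
00000
00000
00000
00000
00000
Generation 3: 0 live cells
00000
00000
00000
00000
00000
Generation 4: 0 live cells
00000
00000
00000
00000
00000
Generation 5: 0 live cells
(generation 5 grid is the final answer)

Answer: 00000
00000
00000
00000
00000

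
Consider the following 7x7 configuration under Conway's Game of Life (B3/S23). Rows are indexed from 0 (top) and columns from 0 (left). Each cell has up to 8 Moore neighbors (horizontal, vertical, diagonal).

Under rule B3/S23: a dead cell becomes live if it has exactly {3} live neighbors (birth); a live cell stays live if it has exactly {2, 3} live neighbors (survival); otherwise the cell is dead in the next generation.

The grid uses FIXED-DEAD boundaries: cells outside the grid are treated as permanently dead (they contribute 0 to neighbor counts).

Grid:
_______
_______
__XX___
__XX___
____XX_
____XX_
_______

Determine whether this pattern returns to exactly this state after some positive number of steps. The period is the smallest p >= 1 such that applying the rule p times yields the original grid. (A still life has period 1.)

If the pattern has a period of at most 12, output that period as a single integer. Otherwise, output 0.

Simulating and comparing each generation to the original:
Gen 0 (original, given above): 8 live cells
Gen 1: 6 live cells, differs from original
Gen 2: 8 live cells, MATCHES original -> period = 2

Answer: 2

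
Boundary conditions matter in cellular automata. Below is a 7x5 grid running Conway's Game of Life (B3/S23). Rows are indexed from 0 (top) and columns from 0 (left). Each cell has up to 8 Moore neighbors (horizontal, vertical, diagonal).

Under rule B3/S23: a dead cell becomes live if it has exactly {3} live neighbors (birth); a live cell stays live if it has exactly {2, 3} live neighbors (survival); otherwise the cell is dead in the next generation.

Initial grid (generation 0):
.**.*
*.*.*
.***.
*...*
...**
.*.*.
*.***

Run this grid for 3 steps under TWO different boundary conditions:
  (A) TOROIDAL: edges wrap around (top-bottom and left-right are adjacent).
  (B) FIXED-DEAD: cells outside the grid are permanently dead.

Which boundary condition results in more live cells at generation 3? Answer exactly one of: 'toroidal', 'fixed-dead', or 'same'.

Answer: fixed-dead

Derivation:
Under TOROIDAL boundary, generation 3:
.....
.....
***..
....*
..**.
.*...
.....
Population = 7

Under FIXED-DEAD boundary, generation 3:
.*...
*....
*..*.
**..*
**.**
*...*
.**..
Population = 15

Comparison: toroidal=7, fixed-dead=15 -> fixed-dead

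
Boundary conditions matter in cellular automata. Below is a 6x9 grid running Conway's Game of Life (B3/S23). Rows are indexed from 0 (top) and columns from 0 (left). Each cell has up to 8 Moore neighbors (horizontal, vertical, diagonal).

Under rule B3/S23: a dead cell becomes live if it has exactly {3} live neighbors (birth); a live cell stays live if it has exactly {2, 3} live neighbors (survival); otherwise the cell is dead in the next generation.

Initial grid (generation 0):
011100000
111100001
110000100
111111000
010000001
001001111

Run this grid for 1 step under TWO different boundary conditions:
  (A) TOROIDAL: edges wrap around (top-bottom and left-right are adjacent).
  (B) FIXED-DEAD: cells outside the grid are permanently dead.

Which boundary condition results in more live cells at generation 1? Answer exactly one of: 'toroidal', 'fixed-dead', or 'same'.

Answer: toroidal

Derivation:
Under TOROIDAL boundary, generation 1:
000010100
000100001
000001000
000111001
000000001
000100111
Population = 14

Under FIXED-DEAD boundary, generation 1:
100100000
000100000
000001000
000111000
100000001
000000111
Population = 12

Comparison: toroidal=14, fixed-dead=12 -> toroidal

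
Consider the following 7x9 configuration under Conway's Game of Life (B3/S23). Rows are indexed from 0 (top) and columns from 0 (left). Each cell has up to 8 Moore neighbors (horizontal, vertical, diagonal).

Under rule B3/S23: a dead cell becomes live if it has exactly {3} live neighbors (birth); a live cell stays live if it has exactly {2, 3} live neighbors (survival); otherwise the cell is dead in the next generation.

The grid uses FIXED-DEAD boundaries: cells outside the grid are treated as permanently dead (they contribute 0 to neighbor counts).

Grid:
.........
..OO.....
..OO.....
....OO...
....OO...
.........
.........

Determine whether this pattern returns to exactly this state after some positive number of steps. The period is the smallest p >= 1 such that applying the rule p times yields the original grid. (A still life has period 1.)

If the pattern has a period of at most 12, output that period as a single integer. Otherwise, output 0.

Simulating and comparing each generation to the original:
Gen 0 (original, given above): 8 live cells
Gen 1: 6 live cells, differs from original
Gen 2: 8 live cells, MATCHES original -> period = 2

Answer: 2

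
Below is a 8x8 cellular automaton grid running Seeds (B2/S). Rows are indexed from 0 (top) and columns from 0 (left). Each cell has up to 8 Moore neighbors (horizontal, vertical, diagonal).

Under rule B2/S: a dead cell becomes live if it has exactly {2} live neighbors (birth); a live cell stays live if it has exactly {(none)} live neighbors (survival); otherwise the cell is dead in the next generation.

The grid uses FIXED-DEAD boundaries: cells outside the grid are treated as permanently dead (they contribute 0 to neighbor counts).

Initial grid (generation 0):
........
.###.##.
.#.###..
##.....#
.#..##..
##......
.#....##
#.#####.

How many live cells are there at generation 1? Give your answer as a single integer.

Answer: 10

Derivation:
Simulating step by step:
Generation 0 (given above): 26 live cells
Generation 1: 10 live cells
.#.####.
#.......
.......#
........
......#.
....#..#
........
........
Population at generation 1: 10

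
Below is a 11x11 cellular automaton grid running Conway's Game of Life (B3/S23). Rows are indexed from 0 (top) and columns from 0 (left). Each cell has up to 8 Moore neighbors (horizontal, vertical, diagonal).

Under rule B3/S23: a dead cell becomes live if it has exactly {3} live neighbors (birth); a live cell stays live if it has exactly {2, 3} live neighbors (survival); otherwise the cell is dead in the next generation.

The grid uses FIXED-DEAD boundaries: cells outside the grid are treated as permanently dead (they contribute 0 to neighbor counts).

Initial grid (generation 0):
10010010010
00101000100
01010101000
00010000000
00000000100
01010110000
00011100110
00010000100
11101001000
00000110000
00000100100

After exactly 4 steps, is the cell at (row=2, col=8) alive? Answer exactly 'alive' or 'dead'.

Simulating step by step:
Generation 0 (given above): 33 live cells
Generation 1: 45 live cells
00010000000
01101111100
00010000000
00101000000
00101000000
00110111110
00010111110
01000101110
01111111000
01001111000
00000110000
Generation 2: 34 live cells
00111111000
00101111000
01000011000
00101000000
01101011100
00100000010
00010000001
01000000010
11010000000
01000000000
00001001000
Generation 3: 31 live cells
00100001000
01100000100
01101001000
00100000100
01100101100
01100001110
00100000011
11000000000
11000000000
11100000000
00000000000
Generation 4: 23 live cells
01100000000
00000001100
00000001100
00000010100
00010010000
00010011001
10100000011
10100000000
00000000000
10100000000
01000000000

Cell (2,8) at generation 4: 1 -> alive

Answer: alive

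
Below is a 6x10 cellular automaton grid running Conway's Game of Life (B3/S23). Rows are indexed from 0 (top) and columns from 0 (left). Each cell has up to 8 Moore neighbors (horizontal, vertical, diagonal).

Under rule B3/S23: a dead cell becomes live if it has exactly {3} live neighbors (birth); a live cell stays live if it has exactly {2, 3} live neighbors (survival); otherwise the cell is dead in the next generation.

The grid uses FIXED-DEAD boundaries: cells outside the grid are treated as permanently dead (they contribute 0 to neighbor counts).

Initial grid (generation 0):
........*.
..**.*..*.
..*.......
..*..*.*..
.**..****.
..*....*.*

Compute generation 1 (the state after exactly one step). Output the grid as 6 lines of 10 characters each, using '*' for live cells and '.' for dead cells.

Answer: ..........
..**......
.**.*.*...
..**.*.**.
.***.*....
.**....*..

Derivation:
Simulating step by step:
Generation 0 (given above): 18 live cells
Generation 1: 18 live cells
(generation 1 grid is the final answer)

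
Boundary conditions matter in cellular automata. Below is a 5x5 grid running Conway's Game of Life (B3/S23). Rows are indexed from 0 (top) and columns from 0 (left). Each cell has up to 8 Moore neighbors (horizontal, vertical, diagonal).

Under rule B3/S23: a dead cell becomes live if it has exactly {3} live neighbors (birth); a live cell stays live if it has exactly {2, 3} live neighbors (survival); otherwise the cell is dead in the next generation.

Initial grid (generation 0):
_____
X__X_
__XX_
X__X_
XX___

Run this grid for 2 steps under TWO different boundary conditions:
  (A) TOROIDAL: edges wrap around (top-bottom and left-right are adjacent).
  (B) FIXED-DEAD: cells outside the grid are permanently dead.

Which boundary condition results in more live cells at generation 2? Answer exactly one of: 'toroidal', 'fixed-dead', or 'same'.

Under TOROIDAL boundary, generation 2:
_____
_____
XX___
___X_
__XX_
Population = 5

Under FIXED-DEAD boundary, generation 2:
_____
_X__X
_X__X
X__XX
XX___
Population = 9

Comparison: toroidal=5, fixed-dead=9 -> fixed-dead

Answer: fixed-dead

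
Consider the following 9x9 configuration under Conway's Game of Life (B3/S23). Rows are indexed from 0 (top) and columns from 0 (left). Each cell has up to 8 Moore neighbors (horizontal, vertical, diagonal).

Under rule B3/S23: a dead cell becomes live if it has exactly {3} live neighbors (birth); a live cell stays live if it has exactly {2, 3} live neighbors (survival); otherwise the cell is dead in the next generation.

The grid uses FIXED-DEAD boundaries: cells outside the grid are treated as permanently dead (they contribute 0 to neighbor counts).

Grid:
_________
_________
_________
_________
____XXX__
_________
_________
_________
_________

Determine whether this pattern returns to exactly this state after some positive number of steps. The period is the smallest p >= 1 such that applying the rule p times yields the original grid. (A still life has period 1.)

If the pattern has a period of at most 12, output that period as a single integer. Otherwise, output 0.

Simulating and comparing each generation to the original:
Gen 0 (original, given above): 3 live cells
Gen 1: 3 live cells, differs from original
Gen 2: 3 live cells, MATCHES original -> period = 2

Answer: 2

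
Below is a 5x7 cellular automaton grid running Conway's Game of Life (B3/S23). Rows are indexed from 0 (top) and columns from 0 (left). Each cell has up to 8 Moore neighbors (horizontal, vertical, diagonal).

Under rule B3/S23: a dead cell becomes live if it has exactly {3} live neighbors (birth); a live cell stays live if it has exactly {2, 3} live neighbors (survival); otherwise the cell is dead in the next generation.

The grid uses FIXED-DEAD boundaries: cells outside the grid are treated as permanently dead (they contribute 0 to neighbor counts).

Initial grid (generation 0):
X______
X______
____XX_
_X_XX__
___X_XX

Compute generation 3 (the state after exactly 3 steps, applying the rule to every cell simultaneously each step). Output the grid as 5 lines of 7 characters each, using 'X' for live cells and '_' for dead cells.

Answer: _______
____XX_
___XXX_
_______
___X___

Derivation:
Simulating step by step:
Generation 0 (given above): 10 live cells
Generation 1: 9 live cells
_______
_______
___XXX_
__XX__X
__XX_X_
Generation 2: 9 live cells
_______
____X__
__XXXX_
______X
__XXX__
Generation 3: 6 live cells
(generation 3 grid is the final answer)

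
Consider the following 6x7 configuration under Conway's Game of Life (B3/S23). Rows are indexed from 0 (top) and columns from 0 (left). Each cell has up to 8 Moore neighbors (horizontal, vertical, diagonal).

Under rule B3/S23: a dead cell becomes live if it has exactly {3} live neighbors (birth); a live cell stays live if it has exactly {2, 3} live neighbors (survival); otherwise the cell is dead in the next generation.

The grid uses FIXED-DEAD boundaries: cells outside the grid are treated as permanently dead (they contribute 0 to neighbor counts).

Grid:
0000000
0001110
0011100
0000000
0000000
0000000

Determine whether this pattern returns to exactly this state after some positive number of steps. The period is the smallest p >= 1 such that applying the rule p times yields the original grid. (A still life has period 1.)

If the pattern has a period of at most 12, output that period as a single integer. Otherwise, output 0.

Answer: 2

Derivation:
Simulating and comparing each generation to the original:
Gen 0 (original, given above): 6 live cells
Gen 1: 6 live cells, differs from original
Gen 2: 6 live cells, MATCHES original -> period = 2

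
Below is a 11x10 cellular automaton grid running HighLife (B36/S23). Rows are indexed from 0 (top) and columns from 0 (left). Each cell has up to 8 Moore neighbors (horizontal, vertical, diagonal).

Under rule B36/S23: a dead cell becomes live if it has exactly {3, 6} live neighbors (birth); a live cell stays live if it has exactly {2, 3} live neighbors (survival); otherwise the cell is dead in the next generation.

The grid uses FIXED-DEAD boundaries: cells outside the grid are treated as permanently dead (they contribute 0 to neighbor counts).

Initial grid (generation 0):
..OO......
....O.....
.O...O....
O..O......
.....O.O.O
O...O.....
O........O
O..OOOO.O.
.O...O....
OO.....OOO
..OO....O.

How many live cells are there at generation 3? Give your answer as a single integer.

Answer: 31

Derivation:
Simulating step by step:
Generation 0 (given above): 30 live cells
Generation 1: 31 live cells
...O......
..OOO.....
....O.....
....O.O...
....O.....
........O.
OO.O......
OO..OOO...
.OO..O...O
OO.....OOO
.OO....OOO
Generation 2: 31 live cells
..OOO.....
..O.O.....
....O.....
...OO.....
.....O....
..........
OOO.OO....
...OOOO...
..O.OO.O.O
O.....OO..
OOO....O.O
Generation 3: 31 live cells
..O.O.....
..OOOO....
....OO....
...OOO....
....O.....
.O..OO....
.OO...O...
..........
......OOO.
O.OO.O.O..
OO....OOO.
Population at generation 3: 31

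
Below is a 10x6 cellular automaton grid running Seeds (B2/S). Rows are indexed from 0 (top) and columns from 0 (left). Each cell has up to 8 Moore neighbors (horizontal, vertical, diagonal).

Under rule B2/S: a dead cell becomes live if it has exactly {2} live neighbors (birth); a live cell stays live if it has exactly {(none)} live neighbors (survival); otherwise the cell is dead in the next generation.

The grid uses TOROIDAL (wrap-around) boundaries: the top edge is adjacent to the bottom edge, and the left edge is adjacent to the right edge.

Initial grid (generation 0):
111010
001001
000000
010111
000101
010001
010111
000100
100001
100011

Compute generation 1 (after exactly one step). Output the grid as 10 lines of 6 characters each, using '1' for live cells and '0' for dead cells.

Answer: 000000
000010
010000
000000
010000
000000
000000
010000
010100
001000

Derivation:
Simulating step by step:
Generation 0 (given above): 24 live cells
Generation 1: 7 live cells
(generation 1 grid is the final answer)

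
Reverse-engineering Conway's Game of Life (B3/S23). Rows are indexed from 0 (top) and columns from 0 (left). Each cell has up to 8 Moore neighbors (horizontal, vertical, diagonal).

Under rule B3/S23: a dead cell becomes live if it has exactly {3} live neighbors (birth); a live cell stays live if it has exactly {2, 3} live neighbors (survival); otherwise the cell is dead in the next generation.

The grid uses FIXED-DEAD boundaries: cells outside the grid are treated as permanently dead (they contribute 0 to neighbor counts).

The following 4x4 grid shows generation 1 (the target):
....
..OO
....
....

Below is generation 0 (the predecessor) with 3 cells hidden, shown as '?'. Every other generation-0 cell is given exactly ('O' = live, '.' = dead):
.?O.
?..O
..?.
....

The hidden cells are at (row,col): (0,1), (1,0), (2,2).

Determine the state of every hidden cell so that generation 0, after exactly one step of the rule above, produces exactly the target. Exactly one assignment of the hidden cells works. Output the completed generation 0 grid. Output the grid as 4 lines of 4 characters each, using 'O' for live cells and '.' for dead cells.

Hidden generation-0 cells (in order): (0,1), (1,0), (2,2).
A hidden cell only influences target cells in its own 3x3 neighborhood. Try each of the 2^3 = 8 assignments, step the completed generation 0 forward once under B3/S23, and compare with the target:
  (0,1)=. (1,0)=. (2,2)=. -> step gives (1,2)='.' but target has 'O' -> reject
  (0,1)=. (1,0)=. (2,2)=O -> step reproduces the target at every cell -> ACCEPT
  (0,1)=. (1,0)=O (2,2)=. -> step gives (1,2)='.' but target has 'O' -> reject
  (0,1)=. (1,0)=O (2,2)=O -> step gives (1,1)='O' but target has '.' -> reject
  (0,1)=O (1,0)=. (2,2)=. -> step gives (0,2)='O' but target has '.' -> reject
  (0,1)=O (1,0)=. (2,2)=O -> step gives (0,2)='O' but target has '.' -> reject
  (0,1)=O (1,0)=O (2,2)=. -> step gives (0,1)='O' but target has '.' -> reject
  (0,1)=O (1,0)=O (2,2)=O -> step gives (0,1)='O' but target has '.' -> reject
Unique solution: (0,1)=dead, (1,0)=dead, (2,2)=live.
Check: live-neighbor counts of every cell in the completed generation 0:
0112
0232
0112
0111
Applying B3/S23 to generation 0 with these counts gives:
....
..OO
....
....
which matches the target exactly.

Answer: ..O.
...O
..O.
....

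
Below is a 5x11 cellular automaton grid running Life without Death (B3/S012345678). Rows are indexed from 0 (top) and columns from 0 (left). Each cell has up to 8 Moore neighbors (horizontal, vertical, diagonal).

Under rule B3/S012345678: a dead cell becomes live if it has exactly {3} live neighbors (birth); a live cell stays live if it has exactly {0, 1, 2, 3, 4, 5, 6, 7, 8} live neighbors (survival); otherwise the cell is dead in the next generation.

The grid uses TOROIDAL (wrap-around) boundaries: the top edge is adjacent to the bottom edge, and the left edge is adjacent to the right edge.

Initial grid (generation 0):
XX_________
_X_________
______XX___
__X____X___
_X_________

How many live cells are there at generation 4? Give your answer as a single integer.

Simulating step by step:
Generation 0 (given above): 8 live cells
Generation 1: 13 live cells
XXX________
XX_________
______XX___
__X___XX___
XXX________
Generation 2: 17 live cells
XXX_______X
XXX________
_X____XX___
__X___XX___
XXXX_______
Generation 3: 22 live cells
XXX_______X
XXX_______X
XX____XX___
X_XX__XX___
XXXX______X
Generation 4: 24 live cells
XXX______XX
XXX_______X
XX_X__XX___
X_XX__XX___
XXXX______X
Population at generation 4: 24

Answer: 24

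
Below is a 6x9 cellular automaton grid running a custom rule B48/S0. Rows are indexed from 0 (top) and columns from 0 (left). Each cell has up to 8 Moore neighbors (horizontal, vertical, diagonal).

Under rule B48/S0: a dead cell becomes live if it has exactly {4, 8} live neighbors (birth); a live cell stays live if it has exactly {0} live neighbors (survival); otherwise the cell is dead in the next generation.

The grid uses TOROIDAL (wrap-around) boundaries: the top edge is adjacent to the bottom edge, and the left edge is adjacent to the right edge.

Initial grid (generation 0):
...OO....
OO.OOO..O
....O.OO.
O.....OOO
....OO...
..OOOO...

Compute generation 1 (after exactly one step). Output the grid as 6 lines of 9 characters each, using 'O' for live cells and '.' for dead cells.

Answer: .........
.........
.........
.........
...O..O..
.........

Derivation:
Simulating step by step:
Generation 0 (given above): 21 live cells
Generation 1: 2 live cells
(generation 1 grid is the final answer)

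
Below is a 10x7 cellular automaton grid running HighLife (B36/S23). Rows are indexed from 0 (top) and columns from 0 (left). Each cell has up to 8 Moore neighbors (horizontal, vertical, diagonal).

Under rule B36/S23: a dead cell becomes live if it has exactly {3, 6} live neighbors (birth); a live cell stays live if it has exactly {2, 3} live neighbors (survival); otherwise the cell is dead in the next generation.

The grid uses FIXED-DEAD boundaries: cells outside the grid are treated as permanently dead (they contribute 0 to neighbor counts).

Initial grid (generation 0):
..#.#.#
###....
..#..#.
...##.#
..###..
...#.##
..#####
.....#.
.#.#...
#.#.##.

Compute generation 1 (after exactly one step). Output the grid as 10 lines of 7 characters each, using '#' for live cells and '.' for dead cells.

Simulating step by step:
Generation 0 (given above): 29 live cells
Generation 1: 22 live cells
(generation 1 grid is the final answer)

Answer: ..##...
..#..#.
..#.##.
.......
..#...#
......#
..##...
.....##
.###.#.
.####..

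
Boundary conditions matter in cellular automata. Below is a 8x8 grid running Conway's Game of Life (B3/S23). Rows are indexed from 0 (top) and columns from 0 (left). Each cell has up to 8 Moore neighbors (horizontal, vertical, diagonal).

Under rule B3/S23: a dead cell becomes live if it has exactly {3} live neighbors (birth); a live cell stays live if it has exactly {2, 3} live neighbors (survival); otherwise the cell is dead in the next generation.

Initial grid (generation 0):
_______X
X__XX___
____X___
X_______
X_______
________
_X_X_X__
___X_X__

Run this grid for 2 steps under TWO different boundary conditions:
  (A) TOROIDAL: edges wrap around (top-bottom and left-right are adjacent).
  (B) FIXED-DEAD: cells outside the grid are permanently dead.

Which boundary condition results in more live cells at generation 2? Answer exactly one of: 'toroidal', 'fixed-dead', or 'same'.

Answer: toroidal

Derivation:
Under TOROIDAL boundary, generation 2:
__XXX___
__X_____
___XX___
________
________
________
________
__XX____
Population = 8

Under FIXED-DEAD boundary, generation 2:
________
___XX___
___XX___
________
________
________
________
________
Population = 4

Comparison: toroidal=8, fixed-dead=4 -> toroidal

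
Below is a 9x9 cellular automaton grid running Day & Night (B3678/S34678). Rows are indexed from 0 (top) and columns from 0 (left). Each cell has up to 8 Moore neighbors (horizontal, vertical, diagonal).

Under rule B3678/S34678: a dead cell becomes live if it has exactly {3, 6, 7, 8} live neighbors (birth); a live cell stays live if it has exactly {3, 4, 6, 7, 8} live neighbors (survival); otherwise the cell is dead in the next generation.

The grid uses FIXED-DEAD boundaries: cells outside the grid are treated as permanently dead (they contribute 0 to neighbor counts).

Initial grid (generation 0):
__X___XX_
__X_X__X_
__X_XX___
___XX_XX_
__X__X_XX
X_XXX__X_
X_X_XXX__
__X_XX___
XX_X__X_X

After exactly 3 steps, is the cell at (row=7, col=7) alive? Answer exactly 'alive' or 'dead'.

Simulating step by step:
Generation 0 (given above): 35 live cells
Generation 1: 32 live cells
___X_____
_X_______
___XXX_X_
__XXX_XXX
_XXX_X_XX
__X_X__XX
__XX__X__
X_X_X__X_
__X_XX___
Generation 2: 29 live cells
_________
__XX_____
___XXX_XX
_X_XX___X
_X_X_X_X_
___XXX_XX
__X_XX__X
__XXX_X__
_X_______
Generation 3: 22 live cells
_________
___X_____
_________
___XX___X
___XXX_X_
___XXX_XX
__XXX____
_XXXX____
__XX_____

Cell (7,7) at generation 3: 0 -> dead

Answer: dead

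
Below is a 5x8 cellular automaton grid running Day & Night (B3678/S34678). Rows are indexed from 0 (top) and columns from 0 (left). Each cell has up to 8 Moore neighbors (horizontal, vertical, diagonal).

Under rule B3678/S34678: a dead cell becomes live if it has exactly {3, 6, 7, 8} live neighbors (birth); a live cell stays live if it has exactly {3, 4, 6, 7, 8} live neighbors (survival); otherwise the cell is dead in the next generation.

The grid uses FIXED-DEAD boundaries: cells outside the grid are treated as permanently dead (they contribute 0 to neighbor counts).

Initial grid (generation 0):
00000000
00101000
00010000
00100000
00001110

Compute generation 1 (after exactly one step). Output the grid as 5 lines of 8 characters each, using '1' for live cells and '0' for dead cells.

Simulating step by step:
Generation 0 (given above): 7 live cells
Generation 1: 6 live cells
(generation 1 grid is the final answer)

Answer: 00000000
00010000
00110000
00011100
00000000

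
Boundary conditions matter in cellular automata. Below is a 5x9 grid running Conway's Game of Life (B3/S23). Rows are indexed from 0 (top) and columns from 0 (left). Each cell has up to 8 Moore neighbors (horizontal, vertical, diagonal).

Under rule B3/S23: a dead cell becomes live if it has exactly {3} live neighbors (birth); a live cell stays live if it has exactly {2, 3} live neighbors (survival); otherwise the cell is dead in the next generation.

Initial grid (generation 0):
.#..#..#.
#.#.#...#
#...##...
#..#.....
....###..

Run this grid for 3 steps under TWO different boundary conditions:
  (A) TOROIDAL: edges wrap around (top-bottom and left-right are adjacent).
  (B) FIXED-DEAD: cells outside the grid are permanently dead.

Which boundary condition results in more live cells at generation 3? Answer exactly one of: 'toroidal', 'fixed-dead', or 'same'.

Answer: toroidal

Derivation:
Under TOROIDAL boundary, generation 3:
##..##.#.
#.##..##.
..#...##.
.#...#.#.
####...#.
Population = 21

Under FIXED-DEAD boundary, generation 3:
....#....
..##.#...
......#..
...#..#..
....##...
Population = 9

Comparison: toroidal=21, fixed-dead=9 -> toroidal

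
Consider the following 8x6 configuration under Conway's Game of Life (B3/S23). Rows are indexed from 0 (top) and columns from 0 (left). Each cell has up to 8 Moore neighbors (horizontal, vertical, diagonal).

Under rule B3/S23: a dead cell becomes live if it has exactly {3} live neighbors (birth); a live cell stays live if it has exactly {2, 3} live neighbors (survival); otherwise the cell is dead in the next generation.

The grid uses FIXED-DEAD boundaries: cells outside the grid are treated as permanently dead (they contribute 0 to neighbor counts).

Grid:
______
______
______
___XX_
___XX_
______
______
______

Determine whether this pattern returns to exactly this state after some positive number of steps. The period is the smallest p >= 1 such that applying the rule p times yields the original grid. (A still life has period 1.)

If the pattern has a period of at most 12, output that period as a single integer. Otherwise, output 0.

Simulating and comparing each generation to the original:
Gen 0 (original, given above): 4 live cells
Gen 1: 4 live cells, MATCHES original -> period = 1

Answer: 1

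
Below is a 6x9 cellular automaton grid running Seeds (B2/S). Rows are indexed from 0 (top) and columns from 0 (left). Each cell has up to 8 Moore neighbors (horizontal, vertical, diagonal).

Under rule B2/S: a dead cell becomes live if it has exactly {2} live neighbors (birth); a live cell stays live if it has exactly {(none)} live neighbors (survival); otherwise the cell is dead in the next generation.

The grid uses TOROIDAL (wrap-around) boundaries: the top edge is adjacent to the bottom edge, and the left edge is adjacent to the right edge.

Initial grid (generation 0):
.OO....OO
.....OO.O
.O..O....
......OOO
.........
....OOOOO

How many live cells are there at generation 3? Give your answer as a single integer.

Simulating step by step:
Generation 0 (given above): 17 live cells
Generation 1: 10 live cells
...O.....
...OO....
.........
O....O...
O...O....
.OOO.....
Generation 2: 10 live cells
.O.......
..O......
...O.O...
.O..O...O
.....O..O
O........
Generation 3: 16 live cells
O.O......
.O.OO....
OO.......
..OO..OO.
.O..O..O.
.O......O
Population at generation 3: 16

Answer: 16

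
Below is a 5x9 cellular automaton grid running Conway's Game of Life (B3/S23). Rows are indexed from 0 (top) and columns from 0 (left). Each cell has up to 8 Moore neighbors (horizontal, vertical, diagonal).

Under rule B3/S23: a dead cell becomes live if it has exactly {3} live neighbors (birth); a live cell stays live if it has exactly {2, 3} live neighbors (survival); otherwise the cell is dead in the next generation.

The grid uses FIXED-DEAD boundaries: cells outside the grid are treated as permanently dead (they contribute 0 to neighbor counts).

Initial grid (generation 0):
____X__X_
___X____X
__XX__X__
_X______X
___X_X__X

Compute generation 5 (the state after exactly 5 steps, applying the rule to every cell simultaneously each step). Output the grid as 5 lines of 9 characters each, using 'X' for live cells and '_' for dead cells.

Answer: _________
__XX___X_
_X__XXXX_
__XX___X_
_________

Derivation:
Simulating step by step:
Generation 0 (given above): 12 live cells
Generation 1: 10 live cells
_________
__XXX__X_
__XX___X_
___XX__X_
_________
Generation 2: 9 live cells
___X_____
__X_X____
______XXX
__XXX____
_________
Generation 3: 10 live cells
___X_____
___X___X_
__X_XX_X_
___X___X_
___X_____
Generation 4: 10 live cells
_________
__XX__X__
__X_X__XX
__XX__X__
_________
Generation 5: 11 live cells
(generation 5 grid is the final answer)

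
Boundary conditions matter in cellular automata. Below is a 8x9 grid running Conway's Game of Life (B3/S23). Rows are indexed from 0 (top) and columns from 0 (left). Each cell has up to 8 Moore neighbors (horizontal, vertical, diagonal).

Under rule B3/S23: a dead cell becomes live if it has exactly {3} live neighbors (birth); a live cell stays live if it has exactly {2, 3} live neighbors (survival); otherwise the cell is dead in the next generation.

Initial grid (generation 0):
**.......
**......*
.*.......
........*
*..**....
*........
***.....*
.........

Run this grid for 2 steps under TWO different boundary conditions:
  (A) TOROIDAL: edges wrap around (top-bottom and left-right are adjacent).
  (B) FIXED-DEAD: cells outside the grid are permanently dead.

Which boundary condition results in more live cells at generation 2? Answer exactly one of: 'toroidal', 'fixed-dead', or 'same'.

Answer: toroidal

Derivation:
Under TOROIDAL boundary, generation 2:
.**....**
.**....**
.*......*
.*.......
**......*
..*......
**.*....*
..*....**
Population = 22

Under FIXED-DEAD boundary, generation 2:
.*.......
..*......
.*.......
.........
.........
*.*......
*........
**.......
Population = 8

Comparison: toroidal=22, fixed-dead=8 -> toroidal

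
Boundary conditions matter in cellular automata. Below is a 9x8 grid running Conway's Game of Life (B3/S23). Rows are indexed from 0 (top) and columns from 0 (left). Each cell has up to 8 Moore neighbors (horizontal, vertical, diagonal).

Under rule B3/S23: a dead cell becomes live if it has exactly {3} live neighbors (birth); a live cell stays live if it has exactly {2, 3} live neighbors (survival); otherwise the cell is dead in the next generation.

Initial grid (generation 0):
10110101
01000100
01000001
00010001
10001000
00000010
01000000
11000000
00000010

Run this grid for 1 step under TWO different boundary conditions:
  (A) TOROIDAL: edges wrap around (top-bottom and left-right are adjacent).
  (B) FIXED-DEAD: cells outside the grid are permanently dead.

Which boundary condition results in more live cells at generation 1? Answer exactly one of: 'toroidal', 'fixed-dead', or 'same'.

Under TOROIDAL boundary, generation 1:
11101101
01001001
00100010
00000001
00000001
00000000
11000000
11000000
00100010
Population = 19

Under FIXED-DEAD boundary, generation 1:
01101010
11001000
00100010
00000000
00000000
00000000
11000000
11000000
00000000
Population = 13

Comparison: toroidal=19, fixed-dead=13 -> toroidal

Answer: toroidal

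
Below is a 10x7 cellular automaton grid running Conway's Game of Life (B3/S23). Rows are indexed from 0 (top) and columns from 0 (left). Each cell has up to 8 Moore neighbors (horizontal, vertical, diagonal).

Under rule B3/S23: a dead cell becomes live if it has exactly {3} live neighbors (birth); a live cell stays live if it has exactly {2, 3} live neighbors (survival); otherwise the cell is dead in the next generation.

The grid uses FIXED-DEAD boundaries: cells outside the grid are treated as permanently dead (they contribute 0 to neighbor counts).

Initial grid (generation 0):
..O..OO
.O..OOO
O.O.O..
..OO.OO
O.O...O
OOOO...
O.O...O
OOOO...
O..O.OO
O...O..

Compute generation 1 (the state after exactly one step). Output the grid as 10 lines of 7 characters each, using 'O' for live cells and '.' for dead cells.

Answer: ....O.O
.OO.O.O
..O....
..O.OOO
O...OOO
O..O...
.......
O..OOOO
O..O.O.
....OO.

Derivation:
Simulating step by step:
Generation 0 (given above): 34 live cells
Generation 1: 27 live cells
(generation 1 grid is the final answer)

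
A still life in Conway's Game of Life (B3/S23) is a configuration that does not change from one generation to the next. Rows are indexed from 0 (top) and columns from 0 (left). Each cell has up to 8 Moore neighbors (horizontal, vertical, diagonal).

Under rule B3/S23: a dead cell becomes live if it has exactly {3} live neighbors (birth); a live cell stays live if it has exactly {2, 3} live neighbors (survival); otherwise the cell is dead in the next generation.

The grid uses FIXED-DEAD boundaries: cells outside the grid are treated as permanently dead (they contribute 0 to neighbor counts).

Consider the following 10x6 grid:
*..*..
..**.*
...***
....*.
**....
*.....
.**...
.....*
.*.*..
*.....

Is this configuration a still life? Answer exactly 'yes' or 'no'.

Compute generation 1 and compare to generation 0 (given above):
Generation 1:
..***.
..*..*
..*..*
...***
**....
*.*...
.*....
.*....
......
......
Cell (0,0) differs: gen0=1 vs gen1=0 -> NOT a still life.

Answer: no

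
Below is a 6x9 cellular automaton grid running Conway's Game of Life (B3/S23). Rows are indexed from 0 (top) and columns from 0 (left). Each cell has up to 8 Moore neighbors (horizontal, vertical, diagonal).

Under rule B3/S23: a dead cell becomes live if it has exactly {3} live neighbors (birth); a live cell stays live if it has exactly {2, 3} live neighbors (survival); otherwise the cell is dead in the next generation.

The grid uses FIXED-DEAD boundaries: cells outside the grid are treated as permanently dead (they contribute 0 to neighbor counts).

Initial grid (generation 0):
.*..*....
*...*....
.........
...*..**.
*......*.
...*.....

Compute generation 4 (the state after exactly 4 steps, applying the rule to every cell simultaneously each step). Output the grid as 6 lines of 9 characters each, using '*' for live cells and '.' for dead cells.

Answer: .........
.........
.........
......**.
......**.
.........

Derivation:
Simulating step by step:
Generation 0 (given above): 10 live cells
Generation 1: 4 live cells
.........
.........
.........
......**.
......**.
.........
Generation 2: 4 live cells
.........
.........
.........
......**.
......**.
.........
Generation 3: 4 live cells
.........
.........
.........
......**.
......**.
.........
Generation 4: 4 live cells
(generation 4 grid is the final answer)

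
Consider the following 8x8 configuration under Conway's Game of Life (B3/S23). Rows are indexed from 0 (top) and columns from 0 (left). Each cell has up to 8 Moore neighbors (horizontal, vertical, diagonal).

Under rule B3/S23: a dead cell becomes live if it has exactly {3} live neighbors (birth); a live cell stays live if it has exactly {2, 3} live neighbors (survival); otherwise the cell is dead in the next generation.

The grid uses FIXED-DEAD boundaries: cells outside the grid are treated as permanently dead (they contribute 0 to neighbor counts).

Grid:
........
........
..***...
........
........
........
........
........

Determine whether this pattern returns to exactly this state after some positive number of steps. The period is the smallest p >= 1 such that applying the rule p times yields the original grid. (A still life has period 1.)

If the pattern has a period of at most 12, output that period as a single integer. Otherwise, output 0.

Answer: 2

Derivation:
Simulating and comparing each generation to the original:
Gen 0 (original, given above): 3 live cells
Gen 1: 3 live cells, differs from original
Gen 2: 3 live cells, MATCHES original -> period = 2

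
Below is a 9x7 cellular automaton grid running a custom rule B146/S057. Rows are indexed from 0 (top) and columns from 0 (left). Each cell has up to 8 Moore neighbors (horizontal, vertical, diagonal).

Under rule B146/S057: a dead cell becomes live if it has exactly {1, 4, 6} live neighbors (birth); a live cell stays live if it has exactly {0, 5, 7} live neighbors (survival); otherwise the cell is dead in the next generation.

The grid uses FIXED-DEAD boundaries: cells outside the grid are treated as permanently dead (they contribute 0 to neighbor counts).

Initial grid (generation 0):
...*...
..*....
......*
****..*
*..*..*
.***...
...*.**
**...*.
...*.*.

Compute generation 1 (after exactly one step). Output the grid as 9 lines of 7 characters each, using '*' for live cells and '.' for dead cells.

Simulating step by step:
Generation 0 (given above): 22 live cells
Generation 1: 15 live cells
(generation 1 grid is the final answer)

Answer: .*..*..
.*..***
.**.*..
.......
.*.....
....*..
.*..*..
......*
...*...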